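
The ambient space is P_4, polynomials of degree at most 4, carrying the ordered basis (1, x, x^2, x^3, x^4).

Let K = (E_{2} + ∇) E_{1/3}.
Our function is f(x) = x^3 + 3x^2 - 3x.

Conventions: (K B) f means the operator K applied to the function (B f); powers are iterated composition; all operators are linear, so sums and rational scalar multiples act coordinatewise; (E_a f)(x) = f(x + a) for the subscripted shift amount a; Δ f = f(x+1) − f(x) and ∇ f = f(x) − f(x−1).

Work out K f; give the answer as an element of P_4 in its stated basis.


the image equals g(x) = x^3 + 13x^2 + (97/3)x + 496/27

E_{1/3} f = x^3 + 4x^2 - (2/3)x - 17/27
E_{2} E_{1/3} f = x^3 + 10x^2 + (82/3)x + 595/27
∇ E_{1/3} f = 3x^2 + 5x - 11/3
(E_{2} + ∇) E_{1/3} f = x^3 + 13x^2 + (97/3)x + 496/27


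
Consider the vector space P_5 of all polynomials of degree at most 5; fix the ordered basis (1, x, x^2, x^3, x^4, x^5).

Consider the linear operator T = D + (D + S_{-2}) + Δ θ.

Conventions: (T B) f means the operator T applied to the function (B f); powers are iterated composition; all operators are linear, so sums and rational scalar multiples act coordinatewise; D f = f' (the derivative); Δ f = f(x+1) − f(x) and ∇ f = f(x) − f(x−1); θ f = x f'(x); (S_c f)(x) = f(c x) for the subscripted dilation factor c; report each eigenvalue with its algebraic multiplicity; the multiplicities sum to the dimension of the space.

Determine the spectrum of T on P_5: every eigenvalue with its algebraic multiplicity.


image of 1: 1
image of x: -2x + 3
image of x^2: 4x^2 + 8x + 2
image of x^3: -8x^3 + 15x^2 + 9x + 3
image of x^4: 16x^4 + 24x^3 + 24x^2 + 16x + 4
image of x^5: -32x^5 + 35x^4 + 50x^3 + 50x^2 + 25x + 5
the matrix is upper triangular; its diagonal is (1, -2, 4, -8, 16, -32)
for a triangular matrix the eigenvalues are the diagonal entries, with algebraic multiplicity their repetition count

λ = -32 (multiplicity 1), λ = -8 (multiplicity 1), λ = -2 (multiplicity 1), λ = 1 (multiplicity 1), λ = 4 (multiplicity 1), λ = 16 (multiplicity 1)


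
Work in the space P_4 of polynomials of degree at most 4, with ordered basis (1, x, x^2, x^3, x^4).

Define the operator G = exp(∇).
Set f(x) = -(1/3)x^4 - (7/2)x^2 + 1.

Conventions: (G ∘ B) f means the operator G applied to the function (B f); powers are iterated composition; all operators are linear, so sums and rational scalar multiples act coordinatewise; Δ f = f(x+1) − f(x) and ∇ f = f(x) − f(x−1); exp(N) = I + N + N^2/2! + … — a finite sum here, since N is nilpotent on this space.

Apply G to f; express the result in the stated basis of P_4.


order-1 term: -(4/3)x^3 + 2x^2 - (25/3)x + 23/6
order-2 term: -2x^2 + 4x - 35/6
order-3 term: -(4/3)x + 2
order-4 term: -1/3
the series for exp(∇) f terminates at order 4
exp(∇) f = -(1/3)x^4 - (4/3)x^3 - (7/2)x^2 - (17/3)x + 2/3

the image equals g(x) = -(1/3)x^4 - (4/3)x^3 - (7/2)x^2 - (17/3)x + 2/3


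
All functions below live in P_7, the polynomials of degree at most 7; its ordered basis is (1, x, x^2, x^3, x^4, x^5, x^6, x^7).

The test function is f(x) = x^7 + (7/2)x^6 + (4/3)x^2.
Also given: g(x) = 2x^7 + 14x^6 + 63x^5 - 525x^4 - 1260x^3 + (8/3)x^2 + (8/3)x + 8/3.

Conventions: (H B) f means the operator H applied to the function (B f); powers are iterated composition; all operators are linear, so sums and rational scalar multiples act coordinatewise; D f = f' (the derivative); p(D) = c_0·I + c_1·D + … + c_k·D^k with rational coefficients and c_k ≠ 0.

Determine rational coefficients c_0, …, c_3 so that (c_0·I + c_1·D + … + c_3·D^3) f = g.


D^0 f = x^7 + (7/2)x^6 + (4/3)x^2
D^1 f = 7x^6 + 21x^5 + (8/3)x
D^2 f = 42x^5 + 105x^4 + 8/3
D^3 f = 210x^4 + 420x^3
matching coefficients of g against c_0 f + c_1 Df + … from the top degree down determines the c_i
solution: c_0 = 2, c_1 = 1, c_2 = 1, c_3 = -3

p(D) = 2·I + D + D^2 − 3·D^3, i.e. c_0 = 2, c_1 = 1, c_2 = 1, c_3 = -3


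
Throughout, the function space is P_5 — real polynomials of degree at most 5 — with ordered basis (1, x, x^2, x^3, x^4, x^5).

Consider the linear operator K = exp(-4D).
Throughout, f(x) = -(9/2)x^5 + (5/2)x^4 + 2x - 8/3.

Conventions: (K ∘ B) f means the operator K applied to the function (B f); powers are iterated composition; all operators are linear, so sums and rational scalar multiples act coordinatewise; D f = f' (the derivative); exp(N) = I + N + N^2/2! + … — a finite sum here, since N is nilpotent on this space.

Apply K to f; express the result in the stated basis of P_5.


the result is g(x) = -(9/2)x^5 + (185/2)x^4 - 760x^3 + 3120x^2 - 6398x + 15712/3

order-1 term: 90x^4 - 40x^3 - 8
order-2 term: -720x^3 + 240x^2
order-3 term: 2880x^2 - 640x
order-4 term: -5760x + 640
order-5 term: 4608
the series for exp(-4D) f terminates at order 5
exp(-4D) f = -(9/2)x^5 + (185/2)x^4 - 760x^3 + 3120x^2 - 6398x + 15712/3


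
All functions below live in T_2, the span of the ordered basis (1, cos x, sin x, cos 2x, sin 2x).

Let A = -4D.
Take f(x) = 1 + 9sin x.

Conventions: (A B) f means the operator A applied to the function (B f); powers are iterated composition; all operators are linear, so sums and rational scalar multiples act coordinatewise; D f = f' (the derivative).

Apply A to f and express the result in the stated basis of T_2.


the result is g(x) = -36cos x

D f = 9cos x
(-4D) f = -36cos x


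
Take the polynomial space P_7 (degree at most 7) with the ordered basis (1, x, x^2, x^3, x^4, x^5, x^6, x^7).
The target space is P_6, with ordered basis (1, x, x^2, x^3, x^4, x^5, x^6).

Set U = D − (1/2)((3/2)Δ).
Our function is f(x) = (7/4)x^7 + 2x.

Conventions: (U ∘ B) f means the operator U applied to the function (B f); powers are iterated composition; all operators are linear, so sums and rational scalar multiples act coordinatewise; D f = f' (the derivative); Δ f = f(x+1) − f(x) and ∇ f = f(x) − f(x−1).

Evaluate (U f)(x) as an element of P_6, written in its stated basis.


D f = (49/4)x^6 + 2
Δ f = (49/4)x^6 + (147/4)x^5 + (245/4)x^4 + (245/4)x^3 + (147/4)x^2 + (49/4)x + 15/4
((3/2)Δ) f = (147/8)x^6 + (441/8)x^5 + (735/8)x^4 + (735/8)x^3 + (441/8)x^2 + (147/8)x + 45/8
(-(1/2)((3/2)Δ)) f = -(147/16)x^6 - (441/16)x^5 - (735/16)x^4 - (735/16)x^3 - (441/16)x^2 - (147/16)x - 45/16
(D − (1/2)((3/2)Δ)) f = (49/16)x^6 - (441/16)x^5 - (735/16)x^4 - (735/16)x^3 - (441/16)x^2 - (147/16)x - 13/16

the result is g(x) = (49/16)x^6 - (441/16)x^5 - (735/16)x^4 - (735/16)x^3 - (441/16)x^2 - (147/16)x - 13/16


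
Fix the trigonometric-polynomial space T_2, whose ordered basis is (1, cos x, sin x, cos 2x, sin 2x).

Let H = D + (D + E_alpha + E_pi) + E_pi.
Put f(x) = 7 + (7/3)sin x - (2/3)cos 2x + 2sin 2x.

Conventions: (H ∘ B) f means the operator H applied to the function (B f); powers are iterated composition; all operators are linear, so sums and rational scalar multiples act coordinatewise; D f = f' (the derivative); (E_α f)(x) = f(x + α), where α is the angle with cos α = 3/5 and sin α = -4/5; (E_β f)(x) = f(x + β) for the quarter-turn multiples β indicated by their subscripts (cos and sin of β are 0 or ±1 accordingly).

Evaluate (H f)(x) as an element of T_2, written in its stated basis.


D f = (7/3)cos x + 4cos 2x + (4/3)sin 2x
D f = (7/3)cos x + 4cos 2x + (4/3)sin 2x
E_alpha f = 7 - (28/15)cos x + (7/5)sin x - (26/15)cos 2x - (6/5)sin 2x
E_pi f = 7 - (7/3)sin x - (2/3)cos 2x + 2sin 2x
(D + E_alpha + E_pi) f = 14 + (7/15)cos x - (14/15)sin x + (8/5)cos 2x + (32/15)sin 2x
E_pi f = 7 - (7/3)sin x - (2/3)cos 2x + 2sin 2x
(D + (D + E_alpha + E_pi) + E_pi) f = 21 + (14/5)cos x - (49/15)sin x + (74/15)cos 2x + (82/15)sin 2x

the result is g(x) = 21 + (14/5)cos x - (49/15)sin x + (74/15)cos 2x + (82/15)sin 2x


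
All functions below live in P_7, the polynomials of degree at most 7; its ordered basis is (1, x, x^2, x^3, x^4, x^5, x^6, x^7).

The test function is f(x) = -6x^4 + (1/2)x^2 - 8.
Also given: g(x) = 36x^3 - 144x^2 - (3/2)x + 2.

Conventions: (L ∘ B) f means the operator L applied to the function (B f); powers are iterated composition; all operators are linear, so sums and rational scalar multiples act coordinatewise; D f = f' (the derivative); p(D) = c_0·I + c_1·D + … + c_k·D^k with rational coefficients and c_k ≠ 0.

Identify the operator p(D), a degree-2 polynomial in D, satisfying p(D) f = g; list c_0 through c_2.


p(D) = -(3/2)·D + 2·D^2, i.e. c_0 = 0, c_1 = -3/2, c_2 = 2

D^0 f = -6x^4 + (1/2)x^2 - 8
D^1 f = -24x^3 + x
D^2 f = -72x^2 + 1
matching coefficients of g against c_0 f + c_1 Df + … from the top degree down determines the c_i
solution: c_0 = 0, c_1 = -3/2, c_2 = 2


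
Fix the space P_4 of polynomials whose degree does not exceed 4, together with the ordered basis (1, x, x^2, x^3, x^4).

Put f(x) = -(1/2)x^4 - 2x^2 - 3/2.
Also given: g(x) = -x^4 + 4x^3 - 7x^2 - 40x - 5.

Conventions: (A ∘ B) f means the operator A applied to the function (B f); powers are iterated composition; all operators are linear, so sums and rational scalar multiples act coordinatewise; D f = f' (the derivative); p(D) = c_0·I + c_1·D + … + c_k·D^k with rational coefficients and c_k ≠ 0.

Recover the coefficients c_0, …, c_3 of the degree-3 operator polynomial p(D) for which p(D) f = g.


D^0 f = -(1/2)x^4 - 2x^2 - 3/2
D^1 f = -2x^3 - 4x
D^2 f = -6x^2 - 4
D^3 f = -12x
matching coefficients of g against c_0 f + c_1 Df + … from the top degree down determines the c_i
solution: c_0 = 2, c_1 = -2, c_2 = 1/2, c_3 = 4

c_0 = 2, c_1 = -2, c_2 = 1/2, c_3 = 4


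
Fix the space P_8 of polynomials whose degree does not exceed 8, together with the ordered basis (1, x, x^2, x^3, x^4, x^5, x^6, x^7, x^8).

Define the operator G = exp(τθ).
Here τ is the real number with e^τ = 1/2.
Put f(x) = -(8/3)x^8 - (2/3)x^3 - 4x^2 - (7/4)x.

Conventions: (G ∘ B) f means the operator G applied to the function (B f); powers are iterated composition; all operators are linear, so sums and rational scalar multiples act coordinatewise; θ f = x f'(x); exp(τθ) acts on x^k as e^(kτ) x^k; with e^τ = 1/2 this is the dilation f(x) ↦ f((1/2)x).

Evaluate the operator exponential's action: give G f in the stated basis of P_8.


exp(τθ) x^k = e^(kτ) x^k; with e^τ = 1/2 this sends x^k to (1/2)^k x^k
x ↦ 1/2 x
x^2 ↦ 1/4 x^2
x^3 ↦ 1/8 x^3
x^8 ↦ 1/256 x^8
applying this coordinatewise to f: exp(τθ) f = -(1/96)x^8 - (1/12)x^3 - x^2 - (7/8)x

the result is g(x) = -(1/96)x^8 - (1/12)x^3 - x^2 - (7/8)x


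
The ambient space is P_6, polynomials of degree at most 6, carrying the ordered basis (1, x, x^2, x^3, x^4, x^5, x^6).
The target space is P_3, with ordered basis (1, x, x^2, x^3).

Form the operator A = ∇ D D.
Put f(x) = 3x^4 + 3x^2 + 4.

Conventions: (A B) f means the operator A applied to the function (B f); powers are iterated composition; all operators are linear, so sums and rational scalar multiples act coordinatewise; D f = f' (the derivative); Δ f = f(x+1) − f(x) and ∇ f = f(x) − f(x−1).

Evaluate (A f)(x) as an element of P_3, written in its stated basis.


the result is g(x) = 72x - 36

D f = 12x^3 + 6x
D D f = 36x^2 + 6
∇ D D f = 72x - 36


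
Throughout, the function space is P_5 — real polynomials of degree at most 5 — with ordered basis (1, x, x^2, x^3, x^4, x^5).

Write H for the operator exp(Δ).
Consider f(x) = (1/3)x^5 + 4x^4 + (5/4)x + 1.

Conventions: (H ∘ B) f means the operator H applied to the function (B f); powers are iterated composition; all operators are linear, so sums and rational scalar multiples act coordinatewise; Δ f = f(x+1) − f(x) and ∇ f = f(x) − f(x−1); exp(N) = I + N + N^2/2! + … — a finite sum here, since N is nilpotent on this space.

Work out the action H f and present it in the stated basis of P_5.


g(x) = (1/3)x^5 + (17/3)x^4 + (68/3)x^3 + (194/3)x^2 + (425/4)x + 955/12

order-1 term: (5/3)x^4 + (58/3)x^3 + (82/3)x^2 + (53/3)x + 67/12
order-2 term: (10/3)x^3 + 34x^2 + (179/3)x + 33
order-3 term: (10/3)x^2 + 26x + 97/3
order-4 term: (5/3)x + 22/3
order-5 term: 1/3
the series for exp(Δ) f terminates at order 5
exp(Δ) f = (1/3)x^5 + (17/3)x^4 + (68/3)x^3 + (194/3)x^2 + (425/4)x + 955/12


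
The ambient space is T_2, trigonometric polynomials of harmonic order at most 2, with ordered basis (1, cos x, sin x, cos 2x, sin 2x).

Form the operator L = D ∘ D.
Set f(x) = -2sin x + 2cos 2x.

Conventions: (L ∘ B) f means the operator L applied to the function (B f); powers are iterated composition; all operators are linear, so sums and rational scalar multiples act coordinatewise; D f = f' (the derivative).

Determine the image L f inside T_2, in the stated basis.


the image equals g(x) = 2sin x - 8cos 2x

D f = -2cos x - 4sin 2x
D D f = 2sin x - 8cos 2x


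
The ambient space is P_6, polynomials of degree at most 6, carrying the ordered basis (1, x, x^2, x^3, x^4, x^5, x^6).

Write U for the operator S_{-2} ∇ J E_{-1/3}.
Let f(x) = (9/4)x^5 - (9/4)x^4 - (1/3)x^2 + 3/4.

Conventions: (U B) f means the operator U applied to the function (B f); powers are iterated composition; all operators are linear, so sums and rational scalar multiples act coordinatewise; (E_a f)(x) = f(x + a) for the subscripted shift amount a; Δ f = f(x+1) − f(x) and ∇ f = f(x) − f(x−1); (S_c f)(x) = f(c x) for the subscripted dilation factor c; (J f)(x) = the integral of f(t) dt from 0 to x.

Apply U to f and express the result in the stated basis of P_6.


E_{-1/3} f = (9/4)x^5 - 6x^4 + (11/2)x^3 - (8/3)x^2 + (25/36)x + 73/108
J E_{-1/3} f = (3/8)x^6 - (6/5)x^5 + (11/8)x^4 - (8/9)x^3 + (25/72)x^2 + (73/108)x
∇ J E_{-1/3} f = (9/4)x^5 - (93/8)x^4 + 25x^3 - (685/24)x^2 + (154/9)x - 3791/1080
S_{-2} ∇ J E_{-1/3} f = -72x^5 - 186x^4 - 200x^3 - (685/6)x^2 - (308/9)x - 3791/1080

the image equals g(x) = -72x^5 - 186x^4 - 200x^3 - (685/6)x^2 - (308/9)x - 3791/1080


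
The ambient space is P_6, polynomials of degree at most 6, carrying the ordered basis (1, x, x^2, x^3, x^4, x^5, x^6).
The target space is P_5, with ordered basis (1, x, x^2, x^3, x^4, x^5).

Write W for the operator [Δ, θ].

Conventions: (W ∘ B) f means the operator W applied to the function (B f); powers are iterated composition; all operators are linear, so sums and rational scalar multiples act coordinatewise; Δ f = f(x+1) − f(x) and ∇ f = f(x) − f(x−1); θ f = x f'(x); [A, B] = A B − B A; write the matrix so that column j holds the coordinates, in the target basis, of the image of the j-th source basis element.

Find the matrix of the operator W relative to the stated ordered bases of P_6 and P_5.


image of 1: 0
image of x: 1
image of x^2: 2x + 2
image of x^3: 3x^2 + 6x + 3
image of x^4: 4x^3 + 12x^2 + 12x + 4
image of x^5: 5x^4 + 20x^3 + 30x^2 + 20x + 5
image of x^6: 6x^5 + 30x^4 + 60x^3 + 60x^2 + 30x + 6
each image's coordinates form column j of the matrix

the matrix is [[0, 1, 2, 3, 4, 5, 6]; [0, 0, 2, 6, 12, 20, 30]; [0, 0, 0, 3, 12, 30, 60]; [0, 0, 0, 0, 4, 20, 60]; [0, 0, 0, 0, 0, 5, 30]; [0, 0, 0, 0, 0, 0, 6]] (rows listed top to bottom)


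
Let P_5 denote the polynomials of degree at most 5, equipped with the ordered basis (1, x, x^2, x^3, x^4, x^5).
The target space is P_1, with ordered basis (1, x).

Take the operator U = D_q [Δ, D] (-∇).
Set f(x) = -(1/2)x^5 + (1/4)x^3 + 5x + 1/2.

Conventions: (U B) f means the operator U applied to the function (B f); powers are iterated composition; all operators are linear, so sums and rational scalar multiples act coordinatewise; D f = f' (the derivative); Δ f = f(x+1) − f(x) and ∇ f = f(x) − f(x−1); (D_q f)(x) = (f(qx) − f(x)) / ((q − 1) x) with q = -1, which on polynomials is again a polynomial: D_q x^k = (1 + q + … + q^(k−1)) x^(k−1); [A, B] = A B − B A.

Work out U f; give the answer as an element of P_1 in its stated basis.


g(x) = 0

∇ f = -(5/2)x^4 + 5x^3 - (17/4)x^2 + (7/4)x + 19/4
(-∇) f = (5/2)x^4 - 5x^3 + (17/4)x^2 - (7/4)x - 19/4
D (-∇) f = 10x^3 - 15x^2 + (17/2)x - 7/4
Δ D (-∇) f = 30x^2 + 7/2
Δ (-∇) f = 10x^3 + (7/2)x
D Δ (-∇) f = 30x^2 + 7/2
[Δ, D] (-∇) f = 0
D_q [Δ, D] (-∇) f = 0


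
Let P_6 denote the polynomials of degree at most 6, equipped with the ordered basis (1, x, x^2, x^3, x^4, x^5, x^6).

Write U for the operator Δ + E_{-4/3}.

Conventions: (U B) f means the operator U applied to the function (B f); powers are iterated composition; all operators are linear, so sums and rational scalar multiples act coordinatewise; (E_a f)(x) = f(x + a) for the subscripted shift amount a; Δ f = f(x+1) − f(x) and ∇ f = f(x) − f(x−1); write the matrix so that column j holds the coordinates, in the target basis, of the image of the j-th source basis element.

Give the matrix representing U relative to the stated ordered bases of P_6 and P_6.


image of 1: 1
image of x: x - 1/3
image of x^2: x^2 - (2/3)x + 25/9
image of x^3: x^3 - x^2 + (25/3)x - 37/27
image of x^4: x^4 - (4/3)x^3 + (50/3)x^2 - (148/27)x + 337/81
image of x^5: x^5 - (5/3)x^4 + (250/9)x^3 - (370/27)x^2 + (1685/81)x - 781/243
image of x^6: x^6 - 2x^5 + (125/3)x^4 - (740/27)x^3 + (1685/27)x^2 - (1562/81)x + 4825/729
each image's coordinates form column j of the matrix

the matrix is [[1, -1/3, 25/9, -37/27, 337/81, -781/243, 4825/729]; [0, 1, -2/3, 25/3, -148/27, 1685/81, -1562/81]; [0, 0, 1, -1, 50/3, -370/27, 1685/27]; [0, 0, 0, 1, -4/3, 250/9, -740/27]; [0, 0, 0, 0, 1, -5/3, 125/3]; [0, 0, 0, 0, 0, 1, -2]; [0, 0, 0, 0, 0, 0, 1]] (rows listed top to bottom)


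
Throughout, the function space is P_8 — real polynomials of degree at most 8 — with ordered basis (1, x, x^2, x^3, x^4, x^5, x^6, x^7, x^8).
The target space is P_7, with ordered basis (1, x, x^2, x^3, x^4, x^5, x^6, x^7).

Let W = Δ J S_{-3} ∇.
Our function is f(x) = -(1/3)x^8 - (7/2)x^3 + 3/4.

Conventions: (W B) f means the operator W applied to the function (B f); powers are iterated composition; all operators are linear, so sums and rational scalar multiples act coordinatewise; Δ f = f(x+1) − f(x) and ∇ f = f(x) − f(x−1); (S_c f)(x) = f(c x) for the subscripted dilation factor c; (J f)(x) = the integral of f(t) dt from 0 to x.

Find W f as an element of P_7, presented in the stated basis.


the image equals g(x) = 5832x^7 + 27216x^6 + 65772x^5 + 98280x^4 + 94248x^3 + (113379/2)x^2 + 19532x + 35311/12

∇ f = -(8/3)x^7 + (28/3)x^6 - (56/3)x^5 + (70/3)x^4 - (56/3)x^3 - (7/6)x^2 + (47/6)x - 19/6
S_{-3} ∇ f = 5832x^7 + 6804x^6 + 4536x^5 + 1890x^4 + 504x^3 - (21/2)x^2 - (47/2)x - 19/6
J S_{-3} ∇ f = 729x^8 + 972x^7 + 756x^6 + 378x^5 + 126x^4 - (7/2)x^3 - (47/4)x^2 - (19/6)x
Δ J S_{-3} ∇ f = 5832x^7 + 27216x^6 + 65772x^5 + 98280x^4 + 94248x^3 + (113379/2)x^2 + 19532x + 35311/12


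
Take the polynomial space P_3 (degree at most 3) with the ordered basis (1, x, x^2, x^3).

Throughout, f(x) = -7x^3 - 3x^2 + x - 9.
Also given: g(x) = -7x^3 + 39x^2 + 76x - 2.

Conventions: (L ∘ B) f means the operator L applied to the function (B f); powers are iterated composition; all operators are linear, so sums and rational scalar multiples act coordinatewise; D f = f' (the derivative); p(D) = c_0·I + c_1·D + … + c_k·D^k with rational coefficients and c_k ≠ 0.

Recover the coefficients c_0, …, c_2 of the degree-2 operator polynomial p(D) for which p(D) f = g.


D^0 f = -7x^3 - 3x^2 + x - 9
D^1 f = -21x^2 - 6x + 1
D^2 f = -42x - 6
matching coefficients of g against c_0 f + c_1 Df + … from the top degree down determines the c_i
solution: c_0 = 1, c_1 = -2, c_2 = -3/2

c_0 = 1, c_1 = -2, c_2 = -3/2


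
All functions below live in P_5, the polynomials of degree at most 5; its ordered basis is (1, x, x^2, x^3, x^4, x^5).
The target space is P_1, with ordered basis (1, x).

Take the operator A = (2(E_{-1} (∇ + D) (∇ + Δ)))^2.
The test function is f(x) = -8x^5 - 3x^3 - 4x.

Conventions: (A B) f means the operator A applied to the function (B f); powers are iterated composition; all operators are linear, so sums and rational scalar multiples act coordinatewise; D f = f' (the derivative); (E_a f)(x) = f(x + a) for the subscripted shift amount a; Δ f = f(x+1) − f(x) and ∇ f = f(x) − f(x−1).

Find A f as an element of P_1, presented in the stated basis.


the image equals g(x) = -61440x + 153600

∇ f = -40x^4 + 80x^3 - 89x^2 + 49x - 15
Δ f = -40x^4 - 80x^3 - 89x^2 - 49x - 15
(∇ + Δ) f = -80x^4 - 178x^2 - 30
∇ (∇ + Δ) f = -320x^3 + 480x^2 - 676x + 258
D (∇ + Δ) f = -320x^3 - 356x
(∇ + D) (∇ + Δ) f = -640x^3 + 480x^2 - 1032x + 258
E_{-1} (∇ + D) (∇ + Δ) f = -640x^3 + 2400x^2 - 3912x + 2410
(2(E_{-1} (∇ + D) (∇ + Δ))) f = -1280x^3 + 4800x^2 - 7824x + 4820
∇ (2(E_{-1} (∇ + D) (∇ + Δ))) f = -3840x^2 + 13440x - 13904
Δ (2(E_{-1} (∇ + D) (∇ + Δ))) f = -3840x^2 + 5760x - 4304
(∇ + Δ) (2(E_{-1} (∇ + D) (∇ + Δ))) f = -7680x^2 + 19200x - 18208
∇ (∇ + Δ) (2(E_{-1} (∇ + D) (∇ + Δ))) f = -15360x + 26880
D (∇ + Δ) (2(E_{-1} (∇ + D) (∇ + Δ))) f = -15360x + 19200
(∇ + D) (∇ + Δ) (2(E_{-1} (∇ + D) (∇ + Δ))) f = -30720x + 46080
E_{-1} (∇ + D) (∇ + Δ) (2(E_{-1} (∇ + D) (∇ + Δ))) f = -30720x + 76800
(2(E_{-1} (∇ + D) (∇ + Δ))) (2(E_{-1} (∇ + D) (∇ + Δ))) f = -61440x + 153600


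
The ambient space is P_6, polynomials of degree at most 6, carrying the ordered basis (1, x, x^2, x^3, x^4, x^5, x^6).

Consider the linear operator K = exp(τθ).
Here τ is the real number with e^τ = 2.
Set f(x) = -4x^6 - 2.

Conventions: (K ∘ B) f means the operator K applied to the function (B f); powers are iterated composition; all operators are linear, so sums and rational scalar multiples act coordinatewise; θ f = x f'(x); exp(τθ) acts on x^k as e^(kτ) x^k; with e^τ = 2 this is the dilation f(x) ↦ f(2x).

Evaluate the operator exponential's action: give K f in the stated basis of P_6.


exp(τθ) x^k = e^(kτ) x^k; with e^τ = 2 this sends x^k to 2^k x^k
x^6 ↦ 64 x^6
applying this coordinatewise to f: exp(τθ) f = -256x^6 - 2

g(x) = -256x^6 - 2


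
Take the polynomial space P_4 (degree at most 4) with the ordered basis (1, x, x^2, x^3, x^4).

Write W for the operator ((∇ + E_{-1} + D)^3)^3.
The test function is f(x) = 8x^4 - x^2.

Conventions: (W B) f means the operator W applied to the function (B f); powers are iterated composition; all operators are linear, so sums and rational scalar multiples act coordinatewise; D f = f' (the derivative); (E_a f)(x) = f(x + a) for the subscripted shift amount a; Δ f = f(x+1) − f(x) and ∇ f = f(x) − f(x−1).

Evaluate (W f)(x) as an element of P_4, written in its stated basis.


∇ f = 32x^3 - 48x^2 + 30x - 7
E_{-1} f = 8x^4 - 32x^3 + 47x^2 - 30x + 7
D f = 32x^3 - 2x
(∇ + E_{-1} + D) f = 8x^4 + 32x^3 - x^2 - 2x
∇ (∇ + E_{-1} + D) f = 32x^3 + 48x^2 - 66x + 23
E_{-1} (∇ + E_{-1} + D) f = 8x^4 - 49x^2 + 64x - 23
D (∇ + E_{-1} + D) f = 32x^3 + 96x^2 - 2x - 2
(∇ + E_{-1} + D) (∇ + E_{-1} + D) f = 8x^4 + 64x^3 + 95x^2 - 4x - 2
∇ (∇ + E_{-1} + D) (∇ + E_{-1} + D) f = 32x^3 + 144x^2 + 30x - 43
E_{-1} (∇ + E_{-1} + D) (∇ + E_{-1} + D) f = 8x^4 + 32x^3 - 49x^2 - 34x + 41
D (∇ + E_{-1} + D) (∇ + E_{-1} + D) f = 32x^3 + 192x^2 + 190x - 4
(∇ + E_{-1} + D) (∇ + E_{-1} + D) (∇ + E_{-1} + D) f = 8x^4 + 96x^3 + 287x^2 + 186x - 6
∇ (∇ + E_{-1} + D)^3 f = 32x^3 + 240x^2 + 318x - 13
E_{-1} (∇ + E_{-1} + D)^3 f = 8x^4 + 64x^3 + 47x^2 - 132x + 7
D (∇ + E_{-1} + D)^3 f = 32x^3 + 288x^2 + 574x + 186
(∇ + E_{-1} + D) (∇ + E_{-1} + D)^3 f = 8x^4 + 128x^3 + 575x^2 + 760x + 180
∇ (∇ + E_{-1} + D) (∇ + E_{-1} + D)^3 f = 32x^3 + 336x^2 + 798x + 305
E_{-1} (∇ + E_{-1} + D) (∇ + E_{-1} + D)^3 f = 8x^4 + 96x^3 + 239x^2 - 38x - 125
D (∇ + E_{-1} + D) (∇ + E_{-1} + D)^3 f = 32x^3 + 384x^2 + 1150x + 760
(∇ + E_{-1} + D) (∇ + E_{-1} + D) (∇ + E_{-1} + D)^3 f = 8x^4 + 160x^3 + 959x^2 + 1910x + 940
∇ (∇ + E_{-1} + D) (∇ + E_{-1} + D) (∇ + E_{-1} + D)^3 f = 32x^3 + 432x^2 + 1470x + 1103
E_{-1} (∇ + E_{-1} + D) (∇ + E_{-1} + D) (∇ + E_{-1} + D)^3 f = 8x^4 + 128x^3 + 527x^2 + 440x - 163
D (∇ + E_{-1} + D) (∇ + E_{-1} + D) (∇ + E_{-1} + D)^3 f = 32x^3 + 480x^2 + 1918x + 1910
(∇ + E_{-1} + D) (∇ + E_{-1} + D) (∇ + E_{-1} + D) (∇ + E_{-1} + D)^3 f = 8x^4 + 192x^3 + 1439x^2 + 3828x + 2850
∇ (∇ + E_{-1} + D)^3 (∇ + E_{-1} + D)^3 f = 32x^3 + 528x^2 + 2334x + 2573
E_{-1} (∇ + E_{-1} + D)^3 (∇ + E_{-1} + D)^3 f = 8x^4 + 160x^3 + 911x^2 + 1494x + 277
D (∇ + E_{-1} + D)^3 (∇ + E_{-1} + D)^3 f = 32x^3 + 576x^2 + 2878x + 3828
(∇ + E_{-1} + D) (∇ + E_{-1} + D)^3 (∇ + E_{-1} + D)^3 f = 8x^4 + 224x^3 + 2015x^2 + 6706x + 6678
∇ (∇ + E_{-1} + D) (∇ + E_{-1} + D)^3 (∇ + E_{-1} + D)^3 f = 32x^3 + 624x^2 + 3390x + 4907
E_{-1} (∇ + E_{-1} + D) (∇ + E_{-1} + D)^3 (∇ + E_{-1} + D)^3 f = 8x^4 + 192x^3 + 1391x^2 + 3316x + 1771
D (∇ + E_{-1} + D) (∇ + E_{-1} + D)^3 (∇ + E_{-1} + D)^3 f = 32x^3 + 672x^2 + 4030x + 6706
(∇ + E_{-1} + D) (∇ + E_{-1} + D) (∇ + E_{-1} + D)^3 (∇ + E_{-1} + D)^3 f = 8x^4 + 256x^3 + 2687x^2 + 10736x + 13384
∇ (∇ + E_{-1} + D) (∇ + E_{-1} + D) (∇ + E_{-1} + D)^3 (∇ + E_{-1} + D)^3 f = 32x^3 + 720x^2 + 4638x + 8297
E_{-1} (∇ + E_{-1} + D) (∇ + E_{-1} + D) (∇ + E_{-1} + D)^3 (∇ + E_{-1} + D)^3 f = 8x^4 + 224x^3 + 1967x^2 + 6098x + 5087
D (∇ + E_{-1} + D) (∇ + E_{-1} + D) (∇ + E_{-1} + D)^3 (∇ + E_{-1} + D)^3 f = 32x^3 + 768x^2 + 5374x + 10736
(∇ + E_{-1} + D) (∇ + E_{-1} + D) (∇ + E_{-1} + D) (∇ + E_{-1} + D)^3 (∇ + E_{-1} + D)^3 f = 8x^4 + 288x^3 + 3455x^2 + 16110x + 24120

the result is g(x) = 8x^4 + 288x^3 + 3455x^2 + 16110x + 24120


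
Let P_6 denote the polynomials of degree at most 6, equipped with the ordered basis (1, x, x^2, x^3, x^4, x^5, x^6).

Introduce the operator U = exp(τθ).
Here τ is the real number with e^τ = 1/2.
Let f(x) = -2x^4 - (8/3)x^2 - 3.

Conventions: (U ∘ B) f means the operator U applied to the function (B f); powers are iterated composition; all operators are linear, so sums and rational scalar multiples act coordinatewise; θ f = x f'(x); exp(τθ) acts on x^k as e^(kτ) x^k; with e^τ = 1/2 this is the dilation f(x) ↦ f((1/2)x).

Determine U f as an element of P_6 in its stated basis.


g(x) = -(1/8)x^4 - (2/3)x^2 - 3

exp(τθ) x^k = e^(kτ) x^k; with e^τ = 1/2 this sends x^k to (1/2)^k x^k
x^2 ↦ 1/4 x^2
x^4 ↦ 1/16 x^4
applying this coordinatewise to f: exp(τθ) f = -(1/8)x^4 - (2/3)x^2 - 3


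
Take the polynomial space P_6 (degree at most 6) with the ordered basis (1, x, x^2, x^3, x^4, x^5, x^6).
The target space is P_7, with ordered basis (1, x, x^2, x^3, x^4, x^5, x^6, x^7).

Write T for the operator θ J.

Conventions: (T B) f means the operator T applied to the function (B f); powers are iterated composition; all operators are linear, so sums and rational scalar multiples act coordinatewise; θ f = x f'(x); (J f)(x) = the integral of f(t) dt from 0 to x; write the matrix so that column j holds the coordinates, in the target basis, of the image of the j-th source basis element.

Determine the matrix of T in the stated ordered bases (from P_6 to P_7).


image of 1: x
image of x: x^2
image of x^2: x^3
image of x^3: x^4
image of x^4: x^5
image of x^5: x^6
image of x^6: x^7
each image's coordinates form column j of the matrix

the matrix is [[0, 0, 0, 0, 0, 0, 0]; [1, 0, 0, 0, 0, 0, 0]; [0, 1, 0, 0, 0, 0, 0]; [0, 0, 1, 0, 0, 0, 0]; [0, 0, 0, 1, 0, 0, 0]; [0, 0, 0, 0, 1, 0, 0]; [0, 0, 0, 0, 0, 1, 0]; [0, 0, 0, 0, 0, 0, 1]] (rows listed top to bottom)


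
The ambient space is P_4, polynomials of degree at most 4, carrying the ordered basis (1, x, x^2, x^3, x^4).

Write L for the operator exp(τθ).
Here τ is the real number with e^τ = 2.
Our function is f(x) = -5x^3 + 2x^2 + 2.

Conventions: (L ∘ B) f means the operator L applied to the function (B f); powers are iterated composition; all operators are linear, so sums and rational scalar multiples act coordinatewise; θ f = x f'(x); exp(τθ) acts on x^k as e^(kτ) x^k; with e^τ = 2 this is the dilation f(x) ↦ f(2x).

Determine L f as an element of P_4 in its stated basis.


exp(τθ) x^k = e^(kτ) x^k; with e^τ = 2 this sends x^k to 2^k x^k
x^2 ↦ 4 x^2
x^3 ↦ 8 x^3
applying this coordinatewise to f: exp(τθ) f = -40x^3 + 8x^2 + 2

g(x) = -40x^3 + 8x^2 + 2


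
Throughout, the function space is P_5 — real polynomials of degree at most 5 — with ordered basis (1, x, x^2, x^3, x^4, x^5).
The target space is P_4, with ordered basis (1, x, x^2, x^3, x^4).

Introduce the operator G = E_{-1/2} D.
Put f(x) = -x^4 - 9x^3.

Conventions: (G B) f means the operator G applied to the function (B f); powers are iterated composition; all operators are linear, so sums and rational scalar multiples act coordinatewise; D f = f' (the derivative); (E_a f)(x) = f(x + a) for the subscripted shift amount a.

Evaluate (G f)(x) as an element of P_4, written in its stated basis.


D f = -4x^3 - 27x^2
E_{-1/2} D f = -4x^3 - 21x^2 + 24x - 25/4

the image equals g(x) = -4x^3 - 21x^2 + 24x - 25/4


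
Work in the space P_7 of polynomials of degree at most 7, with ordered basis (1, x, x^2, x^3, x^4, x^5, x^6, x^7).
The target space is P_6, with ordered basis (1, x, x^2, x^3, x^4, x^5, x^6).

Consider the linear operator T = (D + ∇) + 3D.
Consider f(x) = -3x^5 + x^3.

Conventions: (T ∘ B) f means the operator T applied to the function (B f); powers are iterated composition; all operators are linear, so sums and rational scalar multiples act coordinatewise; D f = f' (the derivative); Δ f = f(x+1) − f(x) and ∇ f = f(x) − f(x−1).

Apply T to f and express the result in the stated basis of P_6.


g(x) = -75x^4 + 30x^3 - 15x^2 + 12x - 2

D f = -15x^4 + 3x^2
∇ f = -15x^4 + 30x^3 - 27x^2 + 12x - 2
(D + ∇) f = -30x^4 + 30x^3 - 24x^2 + 12x - 2
D f = -15x^4 + 3x^2
(3D) f = -45x^4 + 9x^2
((D + ∇) + 3D) f = -75x^4 + 30x^3 - 15x^2 + 12x - 2


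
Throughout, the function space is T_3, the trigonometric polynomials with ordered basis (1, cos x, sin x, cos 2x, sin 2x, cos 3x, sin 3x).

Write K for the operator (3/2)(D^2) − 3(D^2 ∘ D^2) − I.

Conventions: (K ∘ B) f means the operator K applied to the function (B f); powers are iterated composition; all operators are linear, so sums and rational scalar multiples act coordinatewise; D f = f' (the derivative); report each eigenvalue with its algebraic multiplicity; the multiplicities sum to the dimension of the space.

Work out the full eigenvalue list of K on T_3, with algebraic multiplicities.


λ = -515/2 (multiplicity 2), λ = -55 (multiplicity 2), λ = -11/2 (multiplicity 2), λ = -1 (multiplicity 1)

image of 1: -1
image of cos x: -(11/2)cos x
image of sin x: -(11/2)sin x
image of cos 2x: -55cos 2x
image of sin 2x: -55sin 2x
image of cos 3x: -(515/2)cos 3x
image of sin 3x: -(515/2)sin 3x
the matrix is diagonal; its diagonal is (-1, -11/2, -11/2, -55, -55, -515/2, -515/2)
for a triangular matrix the eigenvalues are the diagonal entries, with algebraic multiplicity their repetition count


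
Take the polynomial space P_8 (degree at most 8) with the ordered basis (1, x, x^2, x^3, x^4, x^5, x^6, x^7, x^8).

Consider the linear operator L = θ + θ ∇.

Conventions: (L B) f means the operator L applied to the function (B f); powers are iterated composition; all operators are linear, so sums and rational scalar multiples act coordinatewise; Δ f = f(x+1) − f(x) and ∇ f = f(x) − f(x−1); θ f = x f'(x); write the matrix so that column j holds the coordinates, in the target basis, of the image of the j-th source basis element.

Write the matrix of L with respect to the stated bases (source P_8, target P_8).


the matrix is [[0, 0, 0, 0, 0, 0, 0, 0, 0]; [0, 1, 2, -3, 4, -5, 6, -7, 8]; [0, 0, 2, 6, -12, 20, -30, 42, -56]; [0, 0, 0, 3, 12, -30, 60, -105, 168]; [0, 0, 0, 0, 4, 20, -60, 140, -280]; [0, 0, 0, 0, 0, 5, 30, -105, 280]; [0, 0, 0, 0, 0, 0, 6, 42, -168]; [0, 0, 0, 0, 0, 0, 0, 7, 56]; [0, 0, 0, 0, 0, 0, 0, 0, 8]] (rows listed top to bottom)

image of 1: 0
image of x: x
image of x^2: 2x^2 + 2x
image of x^3: 3x^3 + 6x^2 - 3x
image of x^4: 4x^4 + 12x^3 - 12x^2 + 4x
image of x^5: 5x^5 + 20x^4 - 30x^3 + 20x^2 - 5x
image of x^6: 6x^6 + 30x^5 - 60x^4 + 60x^3 - 30x^2 + 6x
image of x^7: 7x^7 + 42x^6 - 105x^5 + 140x^4 - 105x^3 + 42x^2 - 7x
image of x^8: 8x^8 + 56x^7 - 168x^6 + 280x^5 - 280x^4 + 168x^3 - 56x^2 + 8x
each image's coordinates form column j of the matrix


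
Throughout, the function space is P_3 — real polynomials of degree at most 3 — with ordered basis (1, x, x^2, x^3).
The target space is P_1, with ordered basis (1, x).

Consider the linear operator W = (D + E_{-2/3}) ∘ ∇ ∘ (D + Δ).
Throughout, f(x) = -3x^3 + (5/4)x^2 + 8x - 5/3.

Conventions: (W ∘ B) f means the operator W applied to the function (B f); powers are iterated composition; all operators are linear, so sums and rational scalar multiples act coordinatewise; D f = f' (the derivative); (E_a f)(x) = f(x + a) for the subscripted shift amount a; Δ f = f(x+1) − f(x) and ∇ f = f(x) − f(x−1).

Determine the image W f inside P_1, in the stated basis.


g(x) = -36x + 2

D f = -9x^2 + (5/2)x + 8
Δ f = -9x^2 - (13/2)x + 25/4
(D + Δ) f = -18x^2 - 4x + 57/4
∇ (D + Δ) f = -36x + 14
D ∇ (D + Δ) f = -36
E_{-2/3} ∇ (D + Δ) f = -36x + 38
(D + E_{-2/3}) ∇ (D + Δ) f = -36x + 2


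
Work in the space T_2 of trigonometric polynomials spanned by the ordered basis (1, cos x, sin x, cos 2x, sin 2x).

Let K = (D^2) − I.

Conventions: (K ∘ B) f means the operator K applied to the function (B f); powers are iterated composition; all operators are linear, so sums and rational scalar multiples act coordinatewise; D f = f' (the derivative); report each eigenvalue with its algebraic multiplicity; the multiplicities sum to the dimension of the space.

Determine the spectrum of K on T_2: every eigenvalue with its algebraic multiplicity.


image of 1: -1
image of cos x: -2cos x
image of sin x: -2sin x
image of cos 2x: -5cos 2x
image of sin 2x: -5sin 2x
the matrix is diagonal; its diagonal is (-1, -2, -2, -5, -5)
for a triangular matrix the eigenvalues are the diagonal entries, with algebraic multiplicity their repetition count

λ = -5 (multiplicity 2), λ = -2 (multiplicity 2), λ = -1 (multiplicity 1)


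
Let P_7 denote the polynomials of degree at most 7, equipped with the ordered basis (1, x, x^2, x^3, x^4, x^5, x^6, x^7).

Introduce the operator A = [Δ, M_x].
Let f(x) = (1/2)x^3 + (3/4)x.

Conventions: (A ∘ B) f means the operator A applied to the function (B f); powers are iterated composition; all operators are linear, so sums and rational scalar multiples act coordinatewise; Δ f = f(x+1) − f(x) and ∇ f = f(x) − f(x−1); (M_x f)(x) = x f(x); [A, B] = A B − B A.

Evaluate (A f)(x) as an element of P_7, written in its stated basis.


g(x) = (1/2)x^3 + (3/2)x^2 + (9/4)x + 5/4

M_x f = (1/2)x^4 + (3/4)x^2
Δ M_x f = 2x^3 + 3x^2 + (7/2)x + 5/4
Δ f = (3/2)x^2 + (3/2)x + 5/4
M_x Δ f = (3/2)x^3 + (3/2)x^2 + (5/4)x
[Δ, M_x] f = (1/2)x^3 + (3/2)x^2 + (9/4)x + 5/4


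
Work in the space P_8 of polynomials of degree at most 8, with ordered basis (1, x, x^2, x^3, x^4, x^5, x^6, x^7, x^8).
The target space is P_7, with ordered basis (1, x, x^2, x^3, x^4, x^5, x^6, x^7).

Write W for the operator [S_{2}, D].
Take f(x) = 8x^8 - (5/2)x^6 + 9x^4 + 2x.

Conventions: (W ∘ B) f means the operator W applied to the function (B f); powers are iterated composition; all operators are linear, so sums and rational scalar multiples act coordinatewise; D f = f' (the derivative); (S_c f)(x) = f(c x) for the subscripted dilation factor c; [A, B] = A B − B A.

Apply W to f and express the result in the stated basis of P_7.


the image equals g(x) = -8192x^7 + 480x^5 - 288x^3 - 2

D f = 64x^7 - 15x^5 + 36x^3 + 2
S_{2} D f = 8192x^7 - 480x^5 + 288x^3 + 2
S_{2} f = 2048x^8 - 160x^6 + 144x^4 + 4x
D S_{2} f = 16384x^7 - 960x^5 + 576x^3 + 4
[S_{2}, D] f = -8192x^7 + 480x^5 - 288x^3 - 2


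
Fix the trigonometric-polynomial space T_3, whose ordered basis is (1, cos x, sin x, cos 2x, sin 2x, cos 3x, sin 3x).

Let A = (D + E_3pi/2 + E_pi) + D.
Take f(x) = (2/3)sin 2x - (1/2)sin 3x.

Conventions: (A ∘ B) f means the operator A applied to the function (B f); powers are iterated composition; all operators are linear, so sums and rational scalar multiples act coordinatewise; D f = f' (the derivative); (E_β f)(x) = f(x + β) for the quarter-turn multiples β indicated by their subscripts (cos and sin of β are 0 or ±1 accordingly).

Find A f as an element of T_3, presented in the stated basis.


D f = (4/3)cos 2x - (3/2)cos 3x
E_3pi/2 f = -(2/3)sin 2x - (1/2)cos 3x
E_pi f = (2/3)sin 2x + (1/2)sin 3x
(D + E_3pi/2 + E_pi) f = (4/3)cos 2x - 2cos 3x + (1/2)sin 3x
D f = (4/3)cos 2x - (3/2)cos 3x
((D + E_3pi/2 + E_pi) + D) f = (8/3)cos 2x - (7/2)cos 3x + (1/2)sin 3x

the result is g(x) = (8/3)cos 2x - (7/2)cos 3x + (1/2)sin 3x


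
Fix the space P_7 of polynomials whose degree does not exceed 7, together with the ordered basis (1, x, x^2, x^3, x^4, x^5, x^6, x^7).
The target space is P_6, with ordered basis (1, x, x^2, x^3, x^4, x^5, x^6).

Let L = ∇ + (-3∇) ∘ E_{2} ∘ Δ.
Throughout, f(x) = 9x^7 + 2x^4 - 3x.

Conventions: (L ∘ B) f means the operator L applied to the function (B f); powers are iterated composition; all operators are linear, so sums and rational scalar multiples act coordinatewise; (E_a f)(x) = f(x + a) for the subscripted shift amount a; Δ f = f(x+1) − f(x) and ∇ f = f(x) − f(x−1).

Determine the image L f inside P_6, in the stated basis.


g(x) = 63x^6 - 1323x^5 - 11025x^4 - 47557x^3 - 101955x^2 - 114121x - 52460

∇ f = 63x^6 - 189x^5 + 315x^4 - 307x^3 + 177x^2 - 55x + 4
Δ f = 63x^6 + 189x^5 + 315x^4 + 323x^3 + 201x^2 + 71x + 8
E_{2} Δ f = 63x^6 + 945x^5 + 5985x^4 + 20483x^3 + 39939x^2 + 42047x + 18658
∇ (E_{2} ∘ Δ) f = 378x^5 + 3780x^4 + 15750x^3 + 34044x^2 + 38022x + 17488
(-3∇) (E_{2} ∘ Δ) f = -1134x^5 - 11340x^4 - 47250x^3 - 102132x^2 - 114066x - 52464
(∇ + (-3∇) ∘ E_{2} ∘ Δ) f = 63x^6 - 1323x^5 - 11025x^4 - 47557x^3 - 101955x^2 - 114121x - 52460


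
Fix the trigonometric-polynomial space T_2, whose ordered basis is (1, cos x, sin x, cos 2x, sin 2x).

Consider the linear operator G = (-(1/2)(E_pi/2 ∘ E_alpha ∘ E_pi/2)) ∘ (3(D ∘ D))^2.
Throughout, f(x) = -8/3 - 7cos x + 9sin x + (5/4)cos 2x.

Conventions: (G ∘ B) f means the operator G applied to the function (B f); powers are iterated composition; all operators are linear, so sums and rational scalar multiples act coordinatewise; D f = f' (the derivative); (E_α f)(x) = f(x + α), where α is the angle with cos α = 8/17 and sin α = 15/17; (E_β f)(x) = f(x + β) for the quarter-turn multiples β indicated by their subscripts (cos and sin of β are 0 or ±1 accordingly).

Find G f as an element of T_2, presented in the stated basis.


the result is g(x) = (711/34)cos x + (1593/34)sin x + (14490/289)cos 2x + (21600/289)sin 2x

D f = 9cos x + 7sin x - (5/2)sin 2x
D D f = 7cos x - 9sin x - 5cos 2x
(3(D ∘ D)) f = 21cos x - 27sin x - 15cos 2x
D (3(D ∘ D)) f = -27cos x - 21sin x + 30sin 2x
D D (3(D ∘ D)) f = -21cos x + 27sin x + 60cos 2x
(3(D ∘ D)) (3(D ∘ D)) f = -63cos x + 81sin x + 180cos 2x
E_pi/2 (3(D ∘ D))^2 f = 81cos x + 63sin x - 180cos 2x
E_alpha E_pi/2 (3(D ∘ D))^2 f = (1593/17)cos x - (711/17)sin x + (28980/289)cos 2x + (43200/289)sin 2x
E_pi/2 (E_alpha ∘ E_pi/2) (3(D ∘ D))^2 f = -(711/17)cos x - (1593/17)sin x - (28980/289)cos 2x - (43200/289)sin 2x
(-(1/2)(E_pi/2 ∘ E_alpha ∘ E_pi/2)) (3(D ∘ D))^2 f = (711/34)cos x + (1593/34)sin x + (14490/289)cos 2x + (21600/289)sin 2x


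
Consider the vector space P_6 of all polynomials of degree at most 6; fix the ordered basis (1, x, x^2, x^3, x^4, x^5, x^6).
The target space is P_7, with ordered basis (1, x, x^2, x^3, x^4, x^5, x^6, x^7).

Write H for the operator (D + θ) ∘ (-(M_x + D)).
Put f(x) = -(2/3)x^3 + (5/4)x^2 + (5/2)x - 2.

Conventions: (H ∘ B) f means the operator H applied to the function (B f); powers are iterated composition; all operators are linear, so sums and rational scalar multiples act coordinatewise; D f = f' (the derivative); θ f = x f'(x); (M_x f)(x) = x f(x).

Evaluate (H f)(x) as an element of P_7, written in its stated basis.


g(x) = (8/3)x^4 - (13/12)x^3 - (19/4)x^2 - (3/2)x - 1/2

M_x f = -(2/3)x^4 + (5/4)x^3 + (5/2)x^2 - 2x
D f = -2x^2 + (5/2)x + 5/2
(M_x + D) f = -(2/3)x^4 + (5/4)x^3 + (1/2)x^2 + (1/2)x + 5/2
(-(M_x + D)) f = (2/3)x^4 - (5/4)x^3 - (1/2)x^2 - (1/2)x - 5/2
D (-(M_x + D)) f = (8/3)x^3 - (15/4)x^2 - x - 1/2
θ (-(M_x + D)) f = (8/3)x^4 - (15/4)x^3 - x^2 - (1/2)x
(D + θ) (-(M_x + D)) f = (8/3)x^4 - (13/12)x^3 - (19/4)x^2 - (3/2)x - 1/2
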